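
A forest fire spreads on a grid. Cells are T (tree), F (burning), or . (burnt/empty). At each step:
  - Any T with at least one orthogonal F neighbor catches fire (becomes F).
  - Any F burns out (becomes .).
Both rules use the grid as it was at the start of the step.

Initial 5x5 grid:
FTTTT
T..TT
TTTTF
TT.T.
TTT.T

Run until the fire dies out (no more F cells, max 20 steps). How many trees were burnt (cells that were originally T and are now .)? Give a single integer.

Answer: 17

Derivation:
Step 1: +4 fires, +2 burnt (F count now 4)
Step 2: +6 fires, +4 burnt (F count now 6)
Step 3: +3 fires, +6 burnt (F count now 3)
Step 4: +2 fires, +3 burnt (F count now 2)
Step 5: +1 fires, +2 burnt (F count now 1)
Step 6: +1 fires, +1 burnt (F count now 1)
Step 7: +0 fires, +1 burnt (F count now 0)
Fire out after step 7
Initially T: 18, now '.': 24
Total burnt (originally-T cells now '.'): 17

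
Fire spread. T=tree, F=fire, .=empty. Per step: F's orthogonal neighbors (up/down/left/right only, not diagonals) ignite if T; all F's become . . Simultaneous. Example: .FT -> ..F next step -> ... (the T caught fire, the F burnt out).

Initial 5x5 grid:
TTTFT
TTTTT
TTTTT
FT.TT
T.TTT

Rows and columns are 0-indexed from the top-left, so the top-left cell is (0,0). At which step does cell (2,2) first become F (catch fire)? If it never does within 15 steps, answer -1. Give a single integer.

Step 1: cell (2,2)='T' (+6 fires, +2 burnt)
Step 2: cell (2,2)='T' (+6 fires, +6 burnt)
Step 3: cell (2,2)='F' (+5 fires, +6 burnt)
  -> target ignites at step 3
Step 4: cell (2,2)='.' (+2 fires, +5 burnt)
Step 5: cell (2,2)='.' (+2 fires, +2 burnt)
Step 6: cell (2,2)='.' (+0 fires, +2 burnt)
  fire out at step 6

3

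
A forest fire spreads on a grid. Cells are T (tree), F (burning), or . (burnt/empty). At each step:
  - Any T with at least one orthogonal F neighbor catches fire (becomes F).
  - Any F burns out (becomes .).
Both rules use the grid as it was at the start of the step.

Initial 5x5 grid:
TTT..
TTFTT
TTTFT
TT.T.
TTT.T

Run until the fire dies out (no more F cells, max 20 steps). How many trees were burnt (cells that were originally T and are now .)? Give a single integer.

Step 1: +6 fires, +2 burnt (F count now 6)
Step 2: +4 fires, +6 burnt (F count now 4)
Step 3: +3 fires, +4 burnt (F count now 3)
Step 4: +2 fires, +3 burnt (F count now 2)
Step 5: +2 fires, +2 burnt (F count now 2)
Step 6: +0 fires, +2 burnt (F count now 0)
Fire out after step 6
Initially T: 18, now '.': 24
Total burnt (originally-T cells now '.'): 17

Answer: 17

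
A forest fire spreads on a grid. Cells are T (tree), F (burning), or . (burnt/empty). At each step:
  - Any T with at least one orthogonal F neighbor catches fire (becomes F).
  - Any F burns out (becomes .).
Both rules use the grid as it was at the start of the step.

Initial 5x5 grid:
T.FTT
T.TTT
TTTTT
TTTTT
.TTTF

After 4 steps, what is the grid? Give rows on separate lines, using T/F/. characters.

Step 1: 4 trees catch fire, 2 burn out
  T..FT
  T.FTT
  TTTTT
  TTTTF
  .TTF.
Step 2: 6 trees catch fire, 4 burn out
  T...F
  T..FT
  TTFTF
  TTTF.
  .TF..
Step 3: 5 trees catch fire, 6 burn out
  T....
  T...F
  TF.F.
  TTF..
  .F...
Step 4: 2 trees catch fire, 5 burn out
  T....
  T....
  F....
  TF...
  .....

T....
T....
F....
TF...
.....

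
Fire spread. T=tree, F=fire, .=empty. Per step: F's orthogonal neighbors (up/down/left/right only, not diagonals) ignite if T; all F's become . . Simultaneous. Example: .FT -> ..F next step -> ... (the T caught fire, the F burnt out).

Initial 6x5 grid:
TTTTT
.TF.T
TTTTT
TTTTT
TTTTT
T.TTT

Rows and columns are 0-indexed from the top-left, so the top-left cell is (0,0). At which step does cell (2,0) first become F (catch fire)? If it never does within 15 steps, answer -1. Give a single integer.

Step 1: cell (2,0)='T' (+3 fires, +1 burnt)
Step 2: cell (2,0)='T' (+5 fires, +3 burnt)
Step 3: cell (2,0)='F' (+7 fires, +5 burnt)
  -> target ignites at step 3
Step 4: cell (2,0)='.' (+6 fires, +7 burnt)
Step 5: cell (2,0)='.' (+3 fires, +6 burnt)
Step 6: cell (2,0)='.' (+2 fires, +3 burnt)
Step 7: cell (2,0)='.' (+0 fires, +2 burnt)
  fire out at step 7

3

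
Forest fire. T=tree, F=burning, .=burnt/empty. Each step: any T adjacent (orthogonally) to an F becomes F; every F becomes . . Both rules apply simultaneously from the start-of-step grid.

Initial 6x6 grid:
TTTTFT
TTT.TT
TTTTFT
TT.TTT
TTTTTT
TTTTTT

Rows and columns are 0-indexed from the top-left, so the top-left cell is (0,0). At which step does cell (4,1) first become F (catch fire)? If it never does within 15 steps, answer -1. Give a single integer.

Step 1: cell (4,1)='T' (+6 fires, +2 burnt)
Step 2: cell (4,1)='T' (+6 fires, +6 burnt)
Step 3: cell (4,1)='T' (+6 fires, +6 burnt)
Step 4: cell (4,1)='T' (+7 fires, +6 burnt)
Step 5: cell (4,1)='F' (+4 fires, +7 burnt)
  -> target ignites at step 5
Step 6: cell (4,1)='.' (+2 fires, +4 burnt)
Step 7: cell (4,1)='.' (+1 fires, +2 burnt)
Step 8: cell (4,1)='.' (+0 fires, +1 burnt)
  fire out at step 8

5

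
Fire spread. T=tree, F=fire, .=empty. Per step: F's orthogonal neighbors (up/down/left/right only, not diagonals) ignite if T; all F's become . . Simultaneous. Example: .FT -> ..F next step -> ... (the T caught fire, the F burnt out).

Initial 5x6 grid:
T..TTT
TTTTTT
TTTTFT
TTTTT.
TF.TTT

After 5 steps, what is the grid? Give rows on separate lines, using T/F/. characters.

Step 1: 6 trees catch fire, 2 burn out
  T..TTT
  TTTTFT
  TTTF.F
  TFTTF.
  F..TTT
Step 2: 9 trees catch fire, 6 burn out
  T..TFT
  TTTF.F
  TFF...
  F.FF..
  ...TFT
Step 3: 7 trees catch fire, 9 burn out
  T..F.F
  TFF...
  F.....
  ......
  ...F.F
Step 4: 1 trees catch fire, 7 burn out
  T.....
  F.....
  ......
  ......
  ......
Step 5: 1 trees catch fire, 1 burn out
  F.....
  ......
  ......
  ......
  ......

F.....
......
......
......
......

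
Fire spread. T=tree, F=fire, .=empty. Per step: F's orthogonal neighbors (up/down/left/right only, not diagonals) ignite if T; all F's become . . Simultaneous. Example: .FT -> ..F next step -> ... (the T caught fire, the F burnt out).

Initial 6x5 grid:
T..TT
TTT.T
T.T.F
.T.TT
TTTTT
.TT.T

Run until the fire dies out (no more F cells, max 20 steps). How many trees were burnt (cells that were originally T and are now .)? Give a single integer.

Step 1: +2 fires, +1 burnt (F count now 2)
Step 2: +3 fires, +2 burnt (F count now 3)
Step 3: +3 fires, +3 burnt (F count now 3)
Step 4: +1 fires, +3 burnt (F count now 1)
Step 5: +2 fires, +1 burnt (F count now 2)
Step 6: +3 fires, +2 burnt (F count now 3)
Step 7: +0 fires, +3 burnt (F count now 0)
Fire out after step 7
Initially T: 20, now '.': 24
Total burnt (originally-T cells now '.'): 14

Answer: 14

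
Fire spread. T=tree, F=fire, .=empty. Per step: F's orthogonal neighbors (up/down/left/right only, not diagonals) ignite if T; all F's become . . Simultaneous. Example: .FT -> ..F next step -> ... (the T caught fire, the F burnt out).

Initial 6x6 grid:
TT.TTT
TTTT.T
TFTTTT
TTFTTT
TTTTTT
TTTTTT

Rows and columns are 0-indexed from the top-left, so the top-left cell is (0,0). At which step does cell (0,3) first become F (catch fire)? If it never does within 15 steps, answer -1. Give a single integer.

Step 1: cell (0,3)='T' (+6 fires, +2 burnt)
Step 2: cell (0,3)='T' (+9 fires, +6 burnt)
Step 3: cell (0,3)='T' (+8 fires, +9 burnt)
Step 4: cell (0,3)='F' (+5 fires, +8 burnt)
  -> target ignites at step 4
Step 5: cell (0,3)='.' (+3 fires, +5 burnt)
Step 6: cell (0,3)='.' (+1 fires, +3 burnt)
Step 7: cell (0,3)='.' (+0 fires, +1 burnt)
  fire out at step 7

4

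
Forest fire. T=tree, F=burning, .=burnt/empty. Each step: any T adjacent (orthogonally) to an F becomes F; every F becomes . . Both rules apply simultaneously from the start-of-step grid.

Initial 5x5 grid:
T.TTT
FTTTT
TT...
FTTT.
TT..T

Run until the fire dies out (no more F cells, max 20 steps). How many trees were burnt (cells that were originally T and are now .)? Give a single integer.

Answer: 15

Derivation:
Step 1: +5 fires, +2 burnt (F count now 5)
Step 2: +4 fires, +5 burnt (F count now 4)
Step 3: +3 fires, +4 burnt (F count now 3)
Step 4: +2 fires, +3 burnt (F count now 2)
Step 5: +1 fires, +2 burnt (F count now 1)
Step 6: +0 fires, +1 burnt (F count now 0)
Fire out after step 6
Initially T: 16, now '.': 24
Total burnt (originally-T cells now '.'): 15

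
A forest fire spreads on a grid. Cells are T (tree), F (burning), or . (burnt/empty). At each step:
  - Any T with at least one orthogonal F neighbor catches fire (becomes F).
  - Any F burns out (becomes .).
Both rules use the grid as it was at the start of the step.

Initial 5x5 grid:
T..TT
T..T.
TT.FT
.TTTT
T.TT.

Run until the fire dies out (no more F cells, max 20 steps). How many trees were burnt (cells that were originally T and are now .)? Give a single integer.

Step 1: +3 fires, +1 burnt (F count now 3)
Step 2: +4 fires, +3 burnt (F count now 4)
Step 3: +3 fires, +4 burnt (F count now 3)
Step 4: +1 fires, +3 burnt (F count now 1)
Step 5: +1 fires, +1 burnt (F count now 1)
Step 6: +1 fires, +1 burnt (F count now 1)
Step 7: +1 fires, +1 burnt (F count now 1)
Step 8: +0 fires, +1 burnt (F count now 0)
Fire out after step 8
Initially T: 15, now '.': 24
Total burnt (originally-T cells now '.'): 14

Answer: 14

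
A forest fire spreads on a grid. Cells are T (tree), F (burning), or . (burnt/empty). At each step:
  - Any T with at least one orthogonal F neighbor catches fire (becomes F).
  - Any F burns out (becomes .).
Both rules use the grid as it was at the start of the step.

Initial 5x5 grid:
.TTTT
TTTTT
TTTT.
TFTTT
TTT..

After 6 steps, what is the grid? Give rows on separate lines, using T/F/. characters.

Step 1: 4 trees catch fire, 1 burn out
  .TTTT
  TTTTT
  TFTT.
  F.FTT
  TFT..
Step 2: 6 trees catch fire, 4 burn out
  .TTTT
  TFTTT
  F.FT.
  ...FT
  F.F..
Step 3: 5 trees catch fire, 6 burn out
  .FTTT
  F.FTT
  ...F.
  ....F
  .....
Step 4: 2 trees catch fire, 5 burn out
  ..FTT
  ...FT
  .....
  .....
  .....
Step 5: 2 trees catch fire, 2 burn out
  ...FT
  ....F
  .....
  .....
  .....
Step 6: 1 trees catch fire, 2 burn out
  ....F
  .....
  .....
  .....
  .....

....F
.....
.....
.....
.....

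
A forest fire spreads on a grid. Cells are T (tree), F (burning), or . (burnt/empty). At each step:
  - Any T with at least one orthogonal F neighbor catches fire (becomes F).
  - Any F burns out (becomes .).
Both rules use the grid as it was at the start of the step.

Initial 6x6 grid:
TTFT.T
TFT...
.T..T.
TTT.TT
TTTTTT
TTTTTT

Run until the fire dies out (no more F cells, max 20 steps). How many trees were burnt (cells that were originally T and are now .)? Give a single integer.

Answer: 24

Derivation:
Step 1: +5 fires, +2 burnt (F count now 5)
Step 2: +2 fires, +5 burnt (F count now 2)
Step 3: +3 fires, +2 burnt (F count now 3)
Step 4: +3 fires, +3 burnt (F count now 3)
Step 5: +3 fires, +3 burnt (F count now 3)
Step 6: +2 fires, +3 burnt (F count now 2)
Step 7: +3 fires, +2 burnt (F count now 3)
Step 8: +3 fires, +3 burnt (F count now 3)
Step 9: +0 fires, +3 burnt (F count now 0)
Fire out after step 9
Initially T: 25, now '.': 35
Total burnt (originally-T cells now '.'): 24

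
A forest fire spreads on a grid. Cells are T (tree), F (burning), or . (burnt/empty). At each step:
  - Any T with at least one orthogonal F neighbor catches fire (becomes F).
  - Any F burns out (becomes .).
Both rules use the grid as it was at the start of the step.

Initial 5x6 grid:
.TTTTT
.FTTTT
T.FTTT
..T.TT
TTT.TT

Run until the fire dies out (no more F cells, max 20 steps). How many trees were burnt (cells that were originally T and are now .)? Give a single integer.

Step 1: +4 fires, +2 burnt (F count now 4)
Step 2: +4 fires, +4 burnt (F count now 4)
Step 3: +5 fires, +4 burnt (F count now 5)
Step 4: +5 fires, +5 burnt (F count now 5)
Step 5: +2 fires, +5 burnt (F count now 2)
Step 6: +0 fires, +2 burnt (F count now 0)
Fire out after step 6
Initially T: 21, now '.': 29
Total burnt (originally-T cells now '.'): 20

Answer: 20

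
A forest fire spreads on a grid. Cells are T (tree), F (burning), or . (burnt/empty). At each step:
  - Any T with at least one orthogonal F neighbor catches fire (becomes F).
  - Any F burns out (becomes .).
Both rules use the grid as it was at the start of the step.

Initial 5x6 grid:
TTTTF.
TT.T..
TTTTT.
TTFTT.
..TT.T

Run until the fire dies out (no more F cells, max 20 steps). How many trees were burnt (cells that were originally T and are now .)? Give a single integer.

Step 1: +5 fires, +2 burnt (F count now 5)
Step 2: +7 fires, +5 burnt (F count now 7)
Step 3: +4 fires, +7 burnt (F count now 4)
Step 4: +2 fires, +4 burnt (F count now 2)
Step 5: +0 fires, +2 burnt (F count now 0)
Fire out after step 5
Initially T: 19, now '.': 29
Total burnt (originally-T cells now '.'): 18

Answer: 18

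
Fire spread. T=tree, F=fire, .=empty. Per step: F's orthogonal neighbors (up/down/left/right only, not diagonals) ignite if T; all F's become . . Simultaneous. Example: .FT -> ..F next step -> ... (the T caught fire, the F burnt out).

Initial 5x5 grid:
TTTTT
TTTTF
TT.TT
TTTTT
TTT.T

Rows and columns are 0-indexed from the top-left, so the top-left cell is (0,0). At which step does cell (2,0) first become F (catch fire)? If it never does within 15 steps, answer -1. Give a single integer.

Step 1: cell (2,0)='T' (+3 fires, +1 burnt)
Step 2: cell (2,0)='T' (+4 fires, +3 burnt)
Step 3: cell (2,0)='T' (+4 fires, +4 burnt)
Step 4: cell (2,0)='T' (+4 fires, +4 burnt)
Step 5: cell (2,0)='F' (+4 fires, +4 burnt)
  -> target ignites at step 5
Step 6: cell (2,0)='.' (+2 fires, +4 burnt)
Step 7: cell (2,0)='.' (+1 fires, +2 burnt)
Step 8: cell (2,0)='.' (+0 fires, +1 burnt)
  fire out at step 8

5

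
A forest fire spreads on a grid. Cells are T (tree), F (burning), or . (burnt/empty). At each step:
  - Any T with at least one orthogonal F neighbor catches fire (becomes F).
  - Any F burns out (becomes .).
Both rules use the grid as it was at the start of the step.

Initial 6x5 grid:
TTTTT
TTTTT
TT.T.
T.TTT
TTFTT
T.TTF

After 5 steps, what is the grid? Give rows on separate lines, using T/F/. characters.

Step 1: 6 trees catch fire, 2 burn out
  TTTTT
  TTTTT
  TT.T.
  T.FTT
  TF.FF
  T.FF.
Step 2: 3 trees catch fire, 6 burn out
  TTTTT
  TTTTT
  TT.T.
  T..FF
  F....
  T....
Step 3: 3 trees catch fire, 3 burn out
  TTTTT
  TTTTT
  TT.F.
  F....
  .....
  F....
Step 4: 2 trees catch fire, 3 burn out
  TTTTT
  TTTFT
  FT...
  .....
  .....
  .....
Step 5: 5 trees catch fire, 2 burn out
  TTTFT
  FTF.F
  .F...
  .....
  .....
  .....

TTTFT
FTF.F
.F...
.....
.....
.....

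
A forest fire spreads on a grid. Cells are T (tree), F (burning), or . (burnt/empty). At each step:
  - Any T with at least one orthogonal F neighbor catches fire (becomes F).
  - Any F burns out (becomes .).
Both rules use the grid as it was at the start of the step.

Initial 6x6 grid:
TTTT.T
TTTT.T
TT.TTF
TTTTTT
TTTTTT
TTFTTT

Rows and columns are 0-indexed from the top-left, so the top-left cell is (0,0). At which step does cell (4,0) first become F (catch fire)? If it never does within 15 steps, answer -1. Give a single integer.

Step 1: cell (4,0)='T' (+6 fires, +2 burnt)
Step 2: cell (4,0)='T' (+9 fires, +6 burnt)
Step 3: cell (4,0)='F' (+6 fires, +9 burnt)
  -> target ignites at step 3
Step 4: cell (4,0)='.' (+4 fires, +6 burnt)
Step 5: cell (4,0)='.' (+3 fires, +4 burnt)
Step 6: cell (4,0)='.' (+2 fires, +3 burnt)
Step 7: cell (4,0)='.' (+1 fires, +2 burnt)
Step 8: cell (4,0)='.' (+0 fires, +1 burnt)
  fire out at step 8

3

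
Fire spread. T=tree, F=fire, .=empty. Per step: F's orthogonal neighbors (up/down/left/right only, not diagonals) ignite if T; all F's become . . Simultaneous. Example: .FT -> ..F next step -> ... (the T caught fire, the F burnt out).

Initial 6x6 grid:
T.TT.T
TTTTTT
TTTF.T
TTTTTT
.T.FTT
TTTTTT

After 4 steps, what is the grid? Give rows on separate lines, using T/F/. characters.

Step 1: 5 trees catch fire, 2 burn out
  T.TT.T
  TTTFTT
  TTF..T
  TTTFTT
  .T..FT
  TTTFTT
Step 2: 9 trees catch fire, 5 burn out
  T.TF.T
  TTF.FT
  TF...T
  TTF.FT
  .T...F
  TTF.FT
Step 3: 8 trees catch fire, 9 burn out
  T.F..T
  TF...F
  F....T
  TF...F
  .T....
  TF...F
Step 4: 6 trees catch fire, 8 burn out
  T....F
  F.....
  .....F
  F.....
  .F....
  F.....

T....F
F.....
.....F
F.....
.F....
F.....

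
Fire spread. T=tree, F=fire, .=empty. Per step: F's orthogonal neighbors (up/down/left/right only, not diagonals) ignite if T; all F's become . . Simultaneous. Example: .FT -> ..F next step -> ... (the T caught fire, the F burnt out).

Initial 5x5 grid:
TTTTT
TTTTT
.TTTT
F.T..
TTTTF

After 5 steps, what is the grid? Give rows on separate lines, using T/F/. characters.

Step 1: 2 trees catch fire, 2 burn out
  TTTTT
  TTTTT
  .TTTT
  ..T..
  FTTF.
Step 2: 2 trees catch fire, 2 burn out
  TTTTT
  TTTTT
  .TTTT
  ..T..
  .FF..
Step 3: 1 trees catch fire, 2 burn out
  TTTTT
  TTTTT
  .TTTT
  ..F..
  .....
Step 4: 1 trees catch fire, 1 burn out
  TTTTT
  TTTTT
  .TFTT
  .....
  .....
Step 5: 3 trees catch fire, 1 burn out
  TTTTT
  TTFTT
  .F.FT
  .....
  .....

TTTTT
TTFTT
.F.FT
.....
.....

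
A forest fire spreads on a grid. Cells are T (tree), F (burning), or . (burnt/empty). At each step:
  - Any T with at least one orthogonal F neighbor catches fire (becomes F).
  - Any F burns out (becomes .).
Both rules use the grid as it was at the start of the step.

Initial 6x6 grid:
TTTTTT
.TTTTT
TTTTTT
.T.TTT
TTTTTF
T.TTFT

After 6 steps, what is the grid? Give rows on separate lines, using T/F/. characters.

Step 1: 4 trees catch fire, 2 burn out
  TTTTTT
  .TTTTT
  TTTTTT
  .T.TTF
  TTTTF.
  T.TF.F
Step 2: 4 trees catch fire, 4 burn out
  TTTTTT
  .TTTTT
  TTTTTF
  .T.TF.
  TTTF..
  T.F...
Step 3: 4 trees catch fire, 4 burn out
  TTTTTT
  .TTTTF
  TTTTF.
  .T.F..
  TTF...
  T.....
Step 4: 4 trees catch fire, 4 burn out
  TTTTTF
  .TTTF.
  TTTF..
  .T....
  TF....
  T.....
Step 5: 5 trees catch fire, 4 burn out
  TTTTF.
  .TTF..
  TTF...
  .F....
  F.....
  T.....
Step 6: 4 trees catch fire, 5 burn out
  TTTF..
  .TF...
  TF....
  ......
  ......
  F.....

TTTF..
.TF...
TF....
......
......
F.....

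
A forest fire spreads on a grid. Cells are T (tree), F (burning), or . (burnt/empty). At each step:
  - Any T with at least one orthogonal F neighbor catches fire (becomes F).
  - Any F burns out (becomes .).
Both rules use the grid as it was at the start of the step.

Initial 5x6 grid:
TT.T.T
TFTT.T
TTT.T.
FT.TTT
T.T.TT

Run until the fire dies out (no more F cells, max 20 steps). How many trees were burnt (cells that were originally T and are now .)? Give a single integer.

Answer: 11

Derivation:
Step 1: +7 fires, +2 burnt (F count now 7)
Step 2: +3 fires, +7 burnt (F count now 3)
Step 3: +1 fires, +3 burnt (F count now 1)
Step 4: +0 fires, +1 burnt (F count now 0)
Fire out after step 4
Initially T: 20, now '.': 21
Total burnt (originally-T cells now '.'): 11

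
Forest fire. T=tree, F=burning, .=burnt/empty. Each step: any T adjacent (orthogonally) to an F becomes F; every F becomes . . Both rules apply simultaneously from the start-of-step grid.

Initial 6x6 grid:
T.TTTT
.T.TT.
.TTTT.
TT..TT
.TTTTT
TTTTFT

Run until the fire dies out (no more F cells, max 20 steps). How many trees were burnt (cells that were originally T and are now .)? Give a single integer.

Step 1: +3 fires, +1 burnt (F count now 3)
Step 2: +4 fires, +3 burnt (F count now 4)
Step 3: +4 fires, +4 burnt (F count now 4)
Step 4: +4 fires, +4 burnt (F count now 4)
Step 5: +4 fires, +4 burnt (F count now 4)
Step 6: +4 fires, +4 burnt (F count now 4)
Step 7: +2 fires, +4 burnt (F count now 2)
Step 8: +0 fires, +2 burnt (F count now 0)
Fire out after step 8
Initially T: 26, now '.': 35
Total burnt (originally-T cells now '.'): 25

Answer: 25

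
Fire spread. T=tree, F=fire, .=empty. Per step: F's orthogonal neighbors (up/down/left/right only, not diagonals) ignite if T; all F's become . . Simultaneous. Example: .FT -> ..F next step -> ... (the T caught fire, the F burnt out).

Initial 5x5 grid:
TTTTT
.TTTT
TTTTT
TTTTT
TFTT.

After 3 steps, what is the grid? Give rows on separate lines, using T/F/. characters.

Step 1: 3 trees catch fire, 1 burn out
  TTTTT
  .TTTT
  TTTTT
  TFTTT
  F.FT.
Step 2: 4 trees catch fire, 3 burn out
  TTTTT
  .TTTT
  TFTTT
  F.FTT
  ...F.
Step 3: 4 trees catch fire, 4 burn out
  TTTTT
  .FTTT
  F.FTT
  ...FT
  .....

TTTTT
.FTTT
F.FTT
...FT
.....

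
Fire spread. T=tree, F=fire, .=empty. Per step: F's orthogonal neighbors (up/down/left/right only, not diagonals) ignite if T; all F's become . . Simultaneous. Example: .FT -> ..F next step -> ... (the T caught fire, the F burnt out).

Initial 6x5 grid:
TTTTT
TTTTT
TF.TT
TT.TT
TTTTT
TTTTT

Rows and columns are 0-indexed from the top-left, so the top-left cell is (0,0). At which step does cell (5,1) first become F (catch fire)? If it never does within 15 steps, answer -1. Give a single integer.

Step 1: cell (5,1)='T' (+3 fires, +1 burnt)
Step 2: cell (5,1)='T' (+5 fires, +3 burnt)
Step 3: cell (5,1)='F' (+6 fires, +5 burnt)
  -> target ignites at step 3
Step 4: cell (5,1)='.' (+6 fires, +6 burnt)
Step 5: cell (5,1)='.' (+5 fires, +6 burnt)
Step 6: cell (5,1)='.' (+2 fires, +5 burnt)
Step 7: cell (5,1)='.' (+0 fires, +2 burnt)
  fire out at step 7

3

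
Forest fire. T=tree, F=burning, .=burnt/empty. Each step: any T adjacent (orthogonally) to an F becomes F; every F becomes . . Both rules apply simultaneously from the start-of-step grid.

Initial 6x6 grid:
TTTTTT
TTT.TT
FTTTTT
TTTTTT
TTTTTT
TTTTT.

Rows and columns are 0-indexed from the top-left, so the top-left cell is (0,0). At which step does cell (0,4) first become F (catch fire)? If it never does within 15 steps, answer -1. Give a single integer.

Step 1: cell (0,4)='T' (+3 fires, +1 burnt)
Step 2: cell (0,4)='T' (+5 fires, +3 burnt)
Step 3: cell (0,4)='T' (+6 fires, +5 burnt)
Step 4: cell (0,4)='T' (+5 fires, +6 burnt)
Step 5: cell (0,4)='T' (+6 fires, +5 burnt)
Step 6: cell (0,4)='F' (+5 fires, +6 burnt)
  -> target ignites at step 6
Step 7: cell (0,4)='.' (+3 fires, +5 burnt)
Step 8: cell (0,4)='.' (+0 fires, +3 burnt)
  fire out at step 8

6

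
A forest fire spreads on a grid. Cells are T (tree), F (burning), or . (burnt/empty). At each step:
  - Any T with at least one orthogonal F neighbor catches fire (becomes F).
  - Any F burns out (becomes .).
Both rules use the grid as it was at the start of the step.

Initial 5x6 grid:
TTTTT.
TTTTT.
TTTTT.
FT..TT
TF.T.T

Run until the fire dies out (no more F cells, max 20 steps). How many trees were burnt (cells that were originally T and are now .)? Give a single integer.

Step 1: +3 fires, +2 burnt (F count now 3)
Step 2: +2 fires, +3 burnt (F count now 2)
Step 3: +3 fires, +2 burnt (F count now 3)
Step 4: +3 fires, +3 burnt (F count now 3)
Step 5: +3 fires, +3 burnt (F count now 3)
Step 6: +3 fires, +3 burnt (F count now 3)
Step 7: +2 fires, +3 burnt (F count now 2)
Step 8: +1 fires, +2 burnt (F count now 1)
Step 9: +0 fires, +1 burnt (F count now 0)
Fire out after step 9
Initially T: 21, now '.': 29
Total burnt (originally-T cells now '.'): 20

Answer: 20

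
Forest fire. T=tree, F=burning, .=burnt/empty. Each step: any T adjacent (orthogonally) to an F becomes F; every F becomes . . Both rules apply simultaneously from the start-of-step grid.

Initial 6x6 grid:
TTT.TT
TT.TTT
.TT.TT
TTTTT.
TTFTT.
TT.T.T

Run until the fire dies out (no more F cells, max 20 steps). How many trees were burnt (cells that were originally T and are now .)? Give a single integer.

Answer: 26

Derivation:
Step 1: +3 fires, +1 burnt (F count now 3)
Step 2: +7 fires, +3 burnt (F count now 7)
Step 3: +4 fires, +7 burnt (F count now 4)
Step 4: +2 fires, +4 burnt (F count now 2)
Step 5: +4 fires, +2 burnt (F count now 4)
Step 6: +5 fires, +4 burnt (F count now 5)
Step 7: +1 fires, +5 burnt (F count now 1)
Step 8: +0 fires, +1 burnt (F count now 0)
Fire out after step 8
Initially T: 27, now '.': 35
Total burnt (originally-T cells now '.'): 26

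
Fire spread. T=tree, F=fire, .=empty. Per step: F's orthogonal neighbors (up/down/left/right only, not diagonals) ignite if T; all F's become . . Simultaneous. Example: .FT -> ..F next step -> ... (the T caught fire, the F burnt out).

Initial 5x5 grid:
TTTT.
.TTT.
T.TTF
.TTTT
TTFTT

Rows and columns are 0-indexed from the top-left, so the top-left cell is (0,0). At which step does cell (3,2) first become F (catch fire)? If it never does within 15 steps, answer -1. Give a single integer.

Step 1: cell (3,2)='F' (+5 fires, +2 burnt)
  -> target ignites at step 1
Step 2: cell (3,2)='.' (+6 fires, +5 burnt)
Step 3: cell (3,2)='.' (+2 fires, +6 burnt)
Step 4: cell (3,2)='.' (+2 fires, +2 burnt)
Step 5: cell (3,2)='.' (+1 fires, +2 burnt)
Step 6: cell (3,2)='.' (+1 fires, +1 burnt)
Step 7: cell (3,2)='.' (+0 fires, +1 burnt)
  fire out at step 7

1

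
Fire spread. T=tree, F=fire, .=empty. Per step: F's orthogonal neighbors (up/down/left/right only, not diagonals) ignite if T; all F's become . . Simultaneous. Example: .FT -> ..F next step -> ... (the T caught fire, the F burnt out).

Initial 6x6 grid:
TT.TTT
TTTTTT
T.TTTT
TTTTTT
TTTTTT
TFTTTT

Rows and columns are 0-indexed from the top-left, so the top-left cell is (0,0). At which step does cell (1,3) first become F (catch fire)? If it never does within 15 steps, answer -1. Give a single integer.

Step 1: cell (1,3)='T' (+3 fires, +1 burnt)
Step 2: cell (1,3)='T' (+4 fires, +3 burnt)
Step 3: cell (1,3)='T' (+4 fires, +4 burnt)
Step 4: cell (1,3)='T' (+5 fires, +4 burnt)
Step 5: cell (1,3)='T' (+5 fires, +5 burnt)
Step 6: cell (1,3)='F' (+5 fires, +5 burnt)
  -> target ignites at step 6
Step 7: cell (1,3)='.' (+4 fires, +5 burnt)
Step 8: cell (1,3)='.' (+2 fires, +4 burnt)
Step 9: cell (1,3)='.' (+1 fires, +2 burnt)
Step 10: cell (1,3)='.' (+0 fires, +1 burnt)
  fire out at step 10

6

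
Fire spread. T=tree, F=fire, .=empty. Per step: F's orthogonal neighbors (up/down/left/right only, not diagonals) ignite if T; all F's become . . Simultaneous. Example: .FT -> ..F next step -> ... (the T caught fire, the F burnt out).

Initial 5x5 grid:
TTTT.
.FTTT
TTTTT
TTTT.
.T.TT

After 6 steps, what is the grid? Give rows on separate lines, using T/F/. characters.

Step 1: 3 trees catch fire, 1 burn out
  TFTT.
  ..FTT
  TFTTT
  TTTT.
  .T.TT
Step 2: 6 trees catch fire, 3 burn out
  F.FT.
  ...FT
  F.FTT
  TFTT.
  .T.TT
Step 3: 6 trees catch fire, 6 burn out
  ...F.
  ....F
  ...FT
  F.FT.
  .F.TT
Step 4: 2 trees catch fire, 6 burn out
  .....
  .....
  ....F
  ...F.
  ...TT
Step 5: 1 trees catch fire, 2 burn out
  .....
  .....
  .....
  .....
  ...FT
Step 6: 1 trees catch fire, 1 burn out
  .....
  .....
  .....
  .....
  ....F

.....
.....
.....
.....
....F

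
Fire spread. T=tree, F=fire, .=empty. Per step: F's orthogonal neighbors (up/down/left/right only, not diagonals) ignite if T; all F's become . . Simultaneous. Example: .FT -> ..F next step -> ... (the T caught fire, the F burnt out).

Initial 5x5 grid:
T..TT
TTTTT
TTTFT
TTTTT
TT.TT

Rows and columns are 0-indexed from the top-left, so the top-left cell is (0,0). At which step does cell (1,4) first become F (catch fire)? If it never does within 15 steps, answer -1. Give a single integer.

Step 1: cell (1,4)='T' (+4 fires, +1 burnt)
Step 2: cell (1,4)='F' (+7 fires, +4 burnt)
  -> target ignites at step 2
Step 3: cell (1,4)='.' (+5 fires, +7 burnt)
Step 4: cell (1,4)='.' (+3 fires, +5 burnt)
Step 5: cell (1,4)='.' (+2 fires, +3 burnt)
Step 6: cell (1,4)='.' (+0 fires, +2 burnt)
  fire out at step 6

2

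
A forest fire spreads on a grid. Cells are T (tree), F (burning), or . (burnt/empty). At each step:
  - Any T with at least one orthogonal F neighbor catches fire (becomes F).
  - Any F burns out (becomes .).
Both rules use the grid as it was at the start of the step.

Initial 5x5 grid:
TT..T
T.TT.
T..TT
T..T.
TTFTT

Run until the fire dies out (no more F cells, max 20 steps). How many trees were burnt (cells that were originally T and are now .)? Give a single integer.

Answer: 14

Derivation:
Step 1: +2 fires, +1 burnt (F count now 2)
Step 2: +3 fires, +2 burnt (F count now 3)
Step 3: +2 fires, +3 burnt (F count now 2)
Step 4: +3 fires, +2 burnt (F count now 3)
Step 5: +2 fires, +3 burnt (F count now 2)
Step 6: +1 fires, +2 burnt (F count now 1)
Step 7: +1 fires, +1 burnt (F count now 1)
Step 8: +0 fires, +1 burnt (F count now 0)
Fire out after step 8
Initially T: 15, now '.': 24
Total burnt (originally-T cells now '.'): 14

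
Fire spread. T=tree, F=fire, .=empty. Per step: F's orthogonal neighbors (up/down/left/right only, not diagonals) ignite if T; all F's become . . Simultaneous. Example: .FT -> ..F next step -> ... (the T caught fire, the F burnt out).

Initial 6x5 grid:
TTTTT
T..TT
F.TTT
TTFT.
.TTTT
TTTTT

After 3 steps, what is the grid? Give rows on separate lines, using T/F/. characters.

Step 1: 6 trees catch fire, 2 burn out
  TTTTT
  F..TT
  ..FTT
  FF.F.
  .TFTT
  TTTTT
Step 2: 5 trees catch fire, 6 burn out
  FTTTT
  ...TT
  ...FT
  .....
  .F.FT
  TTFTT
Step 3: 6 trees catch fire, 5 burn out
  .FTTT
  ...FT
  ....F
  .....
  ....F
  TF.FT

.FTTT
...FT
....F
.....
....F
TF.FT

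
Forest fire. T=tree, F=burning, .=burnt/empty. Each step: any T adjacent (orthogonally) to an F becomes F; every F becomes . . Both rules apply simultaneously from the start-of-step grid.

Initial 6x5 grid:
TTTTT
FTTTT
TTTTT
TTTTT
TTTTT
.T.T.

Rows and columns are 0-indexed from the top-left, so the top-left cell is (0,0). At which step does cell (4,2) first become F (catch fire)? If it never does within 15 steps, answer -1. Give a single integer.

Step 1: cell (4,2)='T' (+3 fires, +1 burnt)
Step 2: cell (4,2)='T' (+4 fires, +3 burnt)
Step 3: cell (4,2)='T' (+5 fires, +4 burnt)
Step 4: cell (4,2)='T' (+5 fires, +5 burnt)
Step 5: cell (4,2)='F' (+5 fires, +5 burnt)
  -> target ignites at step 5
Step 6: cell (4,2)='.' (+2 fires, +5 burnt)
Step 7: cell (4,2)='.' (+2 fires, +2 burnt)
Step 8: cell (4,2)='.' (+0 fires, +2 burnt)
  fire out at step 8

5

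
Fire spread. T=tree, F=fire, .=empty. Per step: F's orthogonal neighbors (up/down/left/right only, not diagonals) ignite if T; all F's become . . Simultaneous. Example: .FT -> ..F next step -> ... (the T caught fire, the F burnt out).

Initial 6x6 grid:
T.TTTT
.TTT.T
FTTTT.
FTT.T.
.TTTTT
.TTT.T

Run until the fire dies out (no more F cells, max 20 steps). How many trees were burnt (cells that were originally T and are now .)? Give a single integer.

Step 1: +2 fires, +2 burnt (F count now 2)
Step 2: +4 fires, +2 burnt (F count now 4)
Step 3: +4 fires, +4 burnt (F count now 4)
Step 4: +5 fires, +4 burnt (F count now 5)
Step 5: +4 fires, +5 burnt (F count now 4)
Step 6: +2 fires, +4 burnt (F count now 2)
Step 7: +2 fires, +2 burnt (F count now 2)
Step 8: +1 fires, +2 burnt (F count now 1)
Step 9: +0 fires, +1 burnt (F count now 0)
Fire out after step 9
Initially T: 25, now '.': 35
Total burnt (originally-T cells now '.'): 24

Answer: 24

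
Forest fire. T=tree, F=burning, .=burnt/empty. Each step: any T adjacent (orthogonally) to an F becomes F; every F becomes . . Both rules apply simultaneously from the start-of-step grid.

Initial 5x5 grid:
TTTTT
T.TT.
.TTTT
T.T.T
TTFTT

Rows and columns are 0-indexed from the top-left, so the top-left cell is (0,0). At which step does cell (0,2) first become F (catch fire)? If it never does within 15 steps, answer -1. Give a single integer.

Step 1: cell (0,2)='T' (+3 fires, +1 burnt)
Step 2: cell (0,2)='T' (+3 fires, +3 burnt)
Step 3: cell (0,2)='T' (+5 fires, +3 burnt)
Step 4: cell (0,2)='F' (+3 fires, +5 burnt)
  -> target ignites at step 4
Step 5: cell (0,2)='.' (+2 fires, +3 burnt)
Step 6: cell (0,2)='.' (+2 fires, +2 burnt)
Step 7: cell (0,2)='.' (+1 fires, +2 burnt)
Step 8: cell (0,2)='.' (+0 fires, +1 burnt)
  fire out at step 8

4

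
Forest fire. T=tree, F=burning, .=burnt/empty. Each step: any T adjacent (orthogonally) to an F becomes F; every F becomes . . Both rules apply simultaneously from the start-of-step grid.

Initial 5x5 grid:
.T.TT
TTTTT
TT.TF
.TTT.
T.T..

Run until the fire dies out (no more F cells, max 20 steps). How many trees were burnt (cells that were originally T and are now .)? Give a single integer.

Answer: 15

Derivation:
Step 1: +2 fires, +1 burnt (F count now 2)
Step 2: +3 fires, +2 burnt (F count now 3)
Step 3: +3 fires, +3 burnt (F count now 3)
Step 4: +3 fires, +3 burnt (F count now 3)
Step 5: +3 fires, +3 burnt (F count now 3)
Step 6: +1 fires, +3 burnt (F count now 1)
Step 7: +0 fires, +1 burnt (F count now 0)
Fire out after step 7
Initially T: 16, now '.': 24
Total burnt (originally-T cells now '.'): 15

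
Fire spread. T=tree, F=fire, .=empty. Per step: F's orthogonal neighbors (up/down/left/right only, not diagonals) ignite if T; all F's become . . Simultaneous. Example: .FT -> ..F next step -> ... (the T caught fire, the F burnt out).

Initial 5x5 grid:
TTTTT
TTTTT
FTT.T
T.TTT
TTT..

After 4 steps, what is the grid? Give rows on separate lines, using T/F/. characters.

Step 1: 3 trees catch fire, 1 burn out
  TTTTT
  FTTTT
  .FT.T
  F.TTT
  TTT..
Step 2: 4 trees catch fire, 3 burn out
  FTTTT
  .FTTT
  ..F.T
  ..TTT
  FTT..
Step 3: 4 trees catch fire, 4 burn out
  .FTTT
  ..FTT
  ....T
  ..FTT
  .FT..
Step 4: 4 trees catch fire, 4 burn out
  ..FTT
  ...FT
  ....T
  ...FT
  ..F..

..FTT
...FT
....T
...FT
..F..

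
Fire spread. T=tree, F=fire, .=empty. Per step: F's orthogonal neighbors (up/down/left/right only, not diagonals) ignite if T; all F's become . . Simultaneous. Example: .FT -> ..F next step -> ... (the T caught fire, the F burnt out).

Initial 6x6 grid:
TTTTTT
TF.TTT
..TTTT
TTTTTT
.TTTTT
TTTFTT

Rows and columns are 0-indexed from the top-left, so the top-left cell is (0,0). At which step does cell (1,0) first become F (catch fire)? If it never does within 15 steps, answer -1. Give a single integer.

Step 1: cell (1,0)='F' (+5 fires, +2 burnt)
  -> target ignites at step 1
Step 2: cell (1,0)='.' (+7 fires, +5 burnt)
Step 3: cell (1,0)='.' (+7 fires, +7 burnt)
Step 4: cell (1,0)='.' (+6 fires, +7 burnt)
Step 5: cell (1,0)='.' (+4 fires, +6 burnt)
Step 6: cell (1,0)='.' (+1 fires, +4 burnt)
Step 7: cell (1,0)='.' (+0 fires, +1 burnt)
  fire out at step 7

1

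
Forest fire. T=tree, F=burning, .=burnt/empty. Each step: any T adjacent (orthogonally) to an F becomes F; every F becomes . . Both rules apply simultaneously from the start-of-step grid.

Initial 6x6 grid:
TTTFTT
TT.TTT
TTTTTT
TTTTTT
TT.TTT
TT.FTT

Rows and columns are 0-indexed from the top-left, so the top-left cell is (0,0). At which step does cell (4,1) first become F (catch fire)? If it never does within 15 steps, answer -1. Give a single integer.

Step 1: cell (4,1)='T' (+5 fires, +2 burnt)
Step 2: cell (4,1)='T' (+7 fires, +5 burnt)
Step 3: cell (4,1)='T' (+8 fires, +7 burnt)
Step 4: cell (4,1)='T' (+5 fires, +8 burnt)
Step 5: cell (4,1)='F' (+3 fires, +5 burnt)
  -> target ignites at step 5
Step 6: cell (4,1)='.' (+2 fires, +3 burnt)
Step 7: cell (4,1)='.' (+1 fires, +2 burnt)
Step 8: cell (4,1)='.' (+0 fires, +1 burnt)
  fire out at step 8

5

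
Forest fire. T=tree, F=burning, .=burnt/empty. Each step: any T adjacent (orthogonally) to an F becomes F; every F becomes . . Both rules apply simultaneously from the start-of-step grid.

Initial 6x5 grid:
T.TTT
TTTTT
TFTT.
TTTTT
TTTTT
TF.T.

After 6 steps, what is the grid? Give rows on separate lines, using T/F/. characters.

Step 1: 6 trees catch fire, 2 burn out
  T.TTT
  TFTTT
  F.FT.
  TFTTT
  TFTTT
  F..T.
Step 2: 7 trees catch fire, 6 burn out
  T.TTT
  F.FTT
  ...F.
  F.FTT
  F.FTT
  ...T.
Step 3: 5 trees catch fire, 7 burn out
  F.FTT
  ...FT
  .....
  ...FT
  ...FT
  ...T.
Step 4: 5 trees catch fire, 5 burn out
  ...FT
  ....F
  .....
  ....F
  ....F
  ...F.
Step 5: 1 trees catch fire, 5 burn out
  ....F
  .....
  .....
  .....
  .....
  .....
Step 6: 0 trees catch fire, 1 burn out
  .....
  .....
  .....
  .....
  .....
  .....

.....
.....
.....
.....
.....
.....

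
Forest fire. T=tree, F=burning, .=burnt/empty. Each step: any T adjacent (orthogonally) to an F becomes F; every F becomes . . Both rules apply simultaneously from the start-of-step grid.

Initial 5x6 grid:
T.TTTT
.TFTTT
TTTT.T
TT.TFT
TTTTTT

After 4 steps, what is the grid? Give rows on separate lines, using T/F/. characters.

Step 1: 7 trees catch fire, 2 burn out
  T.FTTT
  .F.FTT
  TTFT.T
  TT.F.F
  TTTTFT
Step 2: 7 trees catch fire, 7 burn out
  T..FTT
  ....FT
  TF.F.F
  TT....
  TTTF.F
Step 3: 5 trees catch fire, 7 burn out
  T...FT
  .....F
  F.....
  TF....
  TTF...
Step 4: 3 trees catch fire, 5 burn out
  T....F
  ......
  ......
  F.....
  TF....

T....F
......
......
F.....
TF....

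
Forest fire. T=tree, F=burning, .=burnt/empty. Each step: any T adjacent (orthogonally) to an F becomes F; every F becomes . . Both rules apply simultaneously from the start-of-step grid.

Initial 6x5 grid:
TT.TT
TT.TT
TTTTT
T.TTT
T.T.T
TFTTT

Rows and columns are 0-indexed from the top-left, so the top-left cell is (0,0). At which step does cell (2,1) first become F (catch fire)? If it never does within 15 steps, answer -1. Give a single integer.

Step 1: cell (2,1)='T' (+2 fires, +1 burnt)
Step 2: cell (2,1)='T' (+3 fires, +2 burnt)
Step 3: cell (2,1)='T' (+3 fires, +3 burnt)
Step 4: cell (2,1)='T' (+4 fires, +3 burnt)
Step 5: cell (2,1)='F' (+4 fires, +4 burnt)
  -> target ignites at step 5
Step 6: cell (2,1)='.' (+4 fires, +4 burnt)
Step 7: cell (2,1)='.' (+3 fires, +4 burnt)
Step 8: cell (2,1)='.' (+1 fires, +3 burnt)
Step 9: cell (2,1)='.' (+0 fires, +1 burnt)
  fire out at step 9

5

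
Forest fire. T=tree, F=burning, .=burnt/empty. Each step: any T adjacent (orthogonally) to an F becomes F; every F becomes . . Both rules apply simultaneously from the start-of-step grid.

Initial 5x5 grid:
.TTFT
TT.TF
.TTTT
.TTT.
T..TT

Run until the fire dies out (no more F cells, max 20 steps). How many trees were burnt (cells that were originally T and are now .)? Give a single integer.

Answer: 15

Derivation:
Step 1: +4 fires, +2 burnt (F count now 4)
Step 2: +2 fires, +4 burnt (F count now 2)
Step 3: +3 fires, +2 burnt (F count now 3)
Step 4: +4 fires, +3 burnt (F count now 4)
Step 5: +2 fires, +4 burnt (F count now 2)
Step 6: +0 fires, +2 burnt (F count now 0)
Fire out after step 6
Initially T: 16, now '.': 24
Total burnt (originally-T cells now '.'): 15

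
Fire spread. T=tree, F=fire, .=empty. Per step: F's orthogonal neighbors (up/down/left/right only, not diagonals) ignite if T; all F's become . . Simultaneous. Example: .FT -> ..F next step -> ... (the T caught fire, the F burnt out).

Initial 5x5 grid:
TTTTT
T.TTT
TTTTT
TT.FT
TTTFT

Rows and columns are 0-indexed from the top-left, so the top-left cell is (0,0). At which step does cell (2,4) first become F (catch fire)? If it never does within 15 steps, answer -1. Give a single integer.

Step 1: cell (2,4)='T' (+4 fires, +2 burnt)
Step 2: cell (2,4)='F' (+4 fires, +4 burnt)
  -> target ignites at step 2
Step 3: cell (2,4)='.' (+6 fires, +4 burnt)
Step 4: cell (2,4)='.' (+4 fires, +6 burnt)
Step 5: cell (2,4)='.' (+2 fires, +4 burnt)
Step 6: cell (2,4)='.' (+1 fires, +2 burnt)
Step 7: cell (2,4)='.' (+0 fires, +1 burnt)
  fire out at step 7

2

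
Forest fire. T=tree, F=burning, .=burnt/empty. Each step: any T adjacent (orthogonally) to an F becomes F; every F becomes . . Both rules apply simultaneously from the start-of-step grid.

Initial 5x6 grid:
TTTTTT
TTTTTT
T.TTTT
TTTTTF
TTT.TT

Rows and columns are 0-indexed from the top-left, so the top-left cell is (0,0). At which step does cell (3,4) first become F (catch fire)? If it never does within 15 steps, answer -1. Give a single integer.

Step 1: cell (3,4)='F' (+3 fires, +1 burnt)
  -> target ignites at step 1
Step 2: cell (3,4)='.' (+4 fires, +3 burnt)
Step 3: cell (3,4)='.' (+4 fires, +4 burnt)
Step 4: cell (3,4)='.' (+5 fires, +4 burnt)
Step 5: cell (3,4)='.' (+4 fires, +5 burnt)
Step 6: cell (3,4)='.' (+4 fires, +4 burnt)
Step 7: cell (3,4)='.' (+2 fires, +4 burnt)
Step 8: cell (3,4)='.' (+1 fires, +2 burnt)
Step 9: cell (3,4)='.' (+0 fires, +1 burnt)
  fire out at step 9

1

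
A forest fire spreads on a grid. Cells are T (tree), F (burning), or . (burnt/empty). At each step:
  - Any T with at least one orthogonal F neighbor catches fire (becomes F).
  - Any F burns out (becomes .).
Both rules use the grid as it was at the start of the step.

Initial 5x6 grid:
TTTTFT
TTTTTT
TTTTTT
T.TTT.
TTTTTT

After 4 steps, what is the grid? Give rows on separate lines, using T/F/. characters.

Step 1: 3 trees catch fire, 1 burn out
  TTTF.F
  TTTTFT
  TTTTTT
  T.TTT.
  TTTTTT
Step 2: 4 trees catch fire, 3 burn out
  TTF...
  TTTF.F
  TTTTFT
  T.TTT.
  TTTTTT
Step 3: 5 trees catch fire, 4 burn out
  TF....
  TTF...
  TTTF.F
  T.TTF.
  TTTTTT
Step 4: 5 trees catch fire, 5 burn out
  F.....
  TF....
  TTF...
  T.TF..
  TTTTFT

F.....
TF....
TTF...
T.TF..
TTTTFT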